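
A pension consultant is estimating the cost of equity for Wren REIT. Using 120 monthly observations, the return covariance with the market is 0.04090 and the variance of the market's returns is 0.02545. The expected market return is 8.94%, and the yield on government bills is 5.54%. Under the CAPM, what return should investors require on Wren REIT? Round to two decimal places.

β = Cov(R_i, R_m) / Var(R_m) = 0.04090 / 0.02545 = 1.6071
MRP = 8.94% − 5.54% = 3.40%
E(R) = R_f + β × MRP = 5.54% + 1.6071 × 3.40% = 11.00%

11.00%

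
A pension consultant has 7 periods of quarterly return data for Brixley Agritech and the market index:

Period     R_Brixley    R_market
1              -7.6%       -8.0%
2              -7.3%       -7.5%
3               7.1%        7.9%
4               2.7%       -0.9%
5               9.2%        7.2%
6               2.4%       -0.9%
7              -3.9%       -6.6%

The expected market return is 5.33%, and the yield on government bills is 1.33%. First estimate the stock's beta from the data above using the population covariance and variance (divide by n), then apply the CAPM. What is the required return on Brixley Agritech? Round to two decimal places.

Mean R_i = (-7.6 − 7.3 + 7.1 + 2.7 + 9.2 + 2.4 − 3.9) / 7 = 0.3714%
Mean R_m = (-8.0 − 7.5 + 7.9 − 0.9 + 7.2 − 0.9 − 6.6) / 7 = -1.2571%
Σ(R_i − R̄_i)(R_m − R̄_m) = 262.2986  ⇒  Cov = 262.2986 / 7 = 37.4712
Σ(R_m − R̄_m)² = 268.6171  ⇒  Var(R_m) = 268.6171 / 7 = 38.3739
β = Cov / Var(R_m) = 37.4712 / 38.3739 = 0.9765
MRP = 5.33% − 1.33% = 4.00%
E(R) = R_f + β × MRP = 1.33% + 0.9765 × 4.00% = 5.24%

5.24%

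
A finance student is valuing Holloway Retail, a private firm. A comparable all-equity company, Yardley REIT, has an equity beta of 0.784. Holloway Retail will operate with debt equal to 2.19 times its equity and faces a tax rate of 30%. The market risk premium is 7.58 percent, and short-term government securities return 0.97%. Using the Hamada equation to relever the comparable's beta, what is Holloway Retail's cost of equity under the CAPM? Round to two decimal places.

β_L = β_U × [1 + (1 − t)(D/E)] = 0.784 × [1 + (1 − 0.30) × 2.19]
    = 0.784 × [1 + 0.70 × 2.19] = 0.784 × 2.5330 = 1.9859
E(R) = R_f + β_L × MRP = 0.97% + 1.9859 × 7.58% = 16.02%

16.02%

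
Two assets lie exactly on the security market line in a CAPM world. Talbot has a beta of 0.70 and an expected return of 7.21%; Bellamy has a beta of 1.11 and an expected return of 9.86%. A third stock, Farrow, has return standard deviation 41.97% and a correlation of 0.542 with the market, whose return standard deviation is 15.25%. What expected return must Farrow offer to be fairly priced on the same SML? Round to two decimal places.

MRP = (9.86% − 7.21%) / (1.11 − 0.70) = 6.4634%
R_f = 7.21% − 0.70 × 6.4634% = 2.6856%
β_Farrow = ρ·σ_i/σ_m = 0.542 × 41.97 / 15.25 = 1.4917
E(R_Farrow) = R_f + β × MRP = 2.6856% + 1.4917 × 6.4634% = 12.33%

12.33%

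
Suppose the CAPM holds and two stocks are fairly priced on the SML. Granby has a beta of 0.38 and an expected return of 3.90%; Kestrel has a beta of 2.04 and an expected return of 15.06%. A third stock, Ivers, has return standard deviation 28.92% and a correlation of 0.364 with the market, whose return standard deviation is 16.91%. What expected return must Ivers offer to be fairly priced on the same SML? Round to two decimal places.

MRP = (15.06% − 3.90%) / (2.04 − 0.38) = 6.7229%
R_f = 3.90% − 0.38 × 6.7229% = 1.3453%
β_Ivers = ρ·σ_i/σ_m = 0.364 × 28.92 / 16.91 = 0.6225
E(R_Ivers) = R_f + β × MRP = 1.3453% + 0.6225 × 6.7229% = 5.53%

5.53%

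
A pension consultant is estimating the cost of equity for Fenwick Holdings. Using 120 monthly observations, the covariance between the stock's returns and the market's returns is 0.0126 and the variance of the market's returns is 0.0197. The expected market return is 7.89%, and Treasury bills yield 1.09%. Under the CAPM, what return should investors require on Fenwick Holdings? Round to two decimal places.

5.44%

β = Cov(R_i, R_m) / Var(R_m) = 0.0126 / 0.0197 = 0.6396
MRP = 7.89% − 1.09% = 6.80%
E(R) = R_f + β × MRP = 1.09% + 0.6396 × 6.80% = 5.44%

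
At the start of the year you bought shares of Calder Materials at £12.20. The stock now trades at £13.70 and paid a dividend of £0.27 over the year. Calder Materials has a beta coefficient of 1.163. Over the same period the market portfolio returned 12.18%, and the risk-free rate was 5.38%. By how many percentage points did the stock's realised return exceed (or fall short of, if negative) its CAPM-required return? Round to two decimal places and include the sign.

Realised HPR = (P1 + D1 − P0) / P0 = (13.70 + 0.27 − 12.20) / 12.20 = 1.77 / 12.20 = 14.5082%
MRP = 12.18% − 5.38% = 6.80%
CAPM required = R_f + β·MRP = 5.38% + 1.163 × 6.80% = 13.28840%
α = realised − required = 14.5082% − 13.28840% = +1.22%

+1.22%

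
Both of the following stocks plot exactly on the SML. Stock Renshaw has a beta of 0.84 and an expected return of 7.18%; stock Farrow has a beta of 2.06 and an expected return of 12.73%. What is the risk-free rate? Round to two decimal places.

Both satisfy E(R) = R_f + β·MRP, so the slope of the SML is
MRP = (12.73% − 7.18%) / (2.06 − 0.84) = 5.55% / 1.22 = 4.5492%
R_f = E(R_Renshaw) − β_Renshaw·MRP = 7.18% − 0.84 × 4.5492% = 3.3587%

3.36%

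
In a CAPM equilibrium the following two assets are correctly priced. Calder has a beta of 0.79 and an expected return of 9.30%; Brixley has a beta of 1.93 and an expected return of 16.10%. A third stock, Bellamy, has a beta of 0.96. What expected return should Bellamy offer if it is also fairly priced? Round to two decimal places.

MRP (SML slope) = (16.10% − 9.30%) / (1.93 − 0.79) = 6.80% / 1.14 = 5.9649%
R_f (intercept) = 9.30% − 0.79 × 5.9649% = 4.5877%
E(R_Bellamy) = R_f + β × MRP = 4.5877% + 0.96 × 5.9649% = 10.31%

10.31%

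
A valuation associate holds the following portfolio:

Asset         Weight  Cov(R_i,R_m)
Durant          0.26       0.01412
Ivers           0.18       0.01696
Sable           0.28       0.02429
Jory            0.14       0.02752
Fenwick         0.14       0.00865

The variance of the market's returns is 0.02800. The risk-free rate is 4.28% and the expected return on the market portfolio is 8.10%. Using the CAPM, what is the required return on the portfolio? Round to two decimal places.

β_Durant = 0.01412 / 0.02800 = 0.5043
β_Ivers = 0.01696 / 0.02800 = 0.6057
β_Sable = 0.02429 / 0.02800 = 0.8675
β_Jory = 0.02752 / 0.02800 = 0.9829
β_Fenwick = 0.00865 / 0.02800 = 0.3089
β_P = Σ w_i β_i = 0.26×0.5043 + 0.18×0.6057 + 0.28×0.8675 + 0.14×0.9829 + 0.14×0.3089 = 0.6639
MRP = 8.10% − 4.28% = 3.82%
E(R_P) = R_f + β_P × MRP = 4.28% + 0.6639 × 3.82% = 6.82%

6.82%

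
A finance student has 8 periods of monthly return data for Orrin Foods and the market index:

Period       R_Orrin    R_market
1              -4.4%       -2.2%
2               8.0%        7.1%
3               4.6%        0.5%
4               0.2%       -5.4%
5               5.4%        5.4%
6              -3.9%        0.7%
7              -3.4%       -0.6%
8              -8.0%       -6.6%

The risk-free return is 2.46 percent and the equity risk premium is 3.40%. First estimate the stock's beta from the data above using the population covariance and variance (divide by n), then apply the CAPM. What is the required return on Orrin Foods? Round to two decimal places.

Mean R_i = (-4.4 + 8.0 + 4.6 + 0.2 + 5.4 − 3.9 − 3.4 − 8.0) / 8 = -0.1875%
Mean R_m = (-2.2 + 7.1 + 0.5 − 5.4 + 5.4 + 0.7 − 0.6 − 6.6) / 8 = -0.1375%
Σ(R_i − R̄_i)(R_m − R̄_m) = 148.7638  ⇒  Cov = 148.7638 / 8 = 18.5955
Σ(R_m − R̄_m)² = 158.0788  ⇒  Var(R_m) = 158.0788 / 8 = 19.7599
β = Cov / Var(R_m) = 18.5955 / 19.7599 = 0.9411
E(R) = R_f + β × MRP = 2.46% + 0.9411 × 3.40% = 5.66%

5.66%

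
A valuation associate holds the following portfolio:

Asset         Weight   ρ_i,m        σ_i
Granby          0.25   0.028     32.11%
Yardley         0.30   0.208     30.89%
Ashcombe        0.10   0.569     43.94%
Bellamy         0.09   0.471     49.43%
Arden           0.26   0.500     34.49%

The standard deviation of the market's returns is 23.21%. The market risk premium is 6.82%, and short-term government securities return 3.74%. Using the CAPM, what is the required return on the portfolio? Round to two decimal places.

β_Granby = 0.028 × 32.11% / 23.21% = 0.0387
β_Yardley = 0.208 × 30.89% / 23.21% = 0.2768
β_Ashcombe = 0.569 × 43.94% / 23.21% = 1.0772
β_Bellamy = 0.471 × 49.43% / 23.21% = 1.0031
β_Arden = 0.500 × 34.49% / 23.21% = 0.7430
β_P = Σ w_i β_i = 0.25×0.0387 + 0.30×0.2768 + 0.10×1.0772 + 0.09×1.0031 + 0.26×0.7430 = 0.4839
E(R_P) = R_f + β_P × MRP = 3.74% + 0.4839 × 6.82% = 7.04%

7.04%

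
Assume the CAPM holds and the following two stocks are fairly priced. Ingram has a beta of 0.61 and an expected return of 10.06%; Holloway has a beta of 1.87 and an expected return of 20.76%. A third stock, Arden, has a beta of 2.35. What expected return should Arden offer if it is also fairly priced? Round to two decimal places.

24.84%

MRP (SML slope) = (20.76% − 10.06%) / (1.87 − 0.61) = 10.70% / 1.26 = 8.4921%
R_f (intercept) = 10.06% − 0.61 × 8.4921% = 4.8798%
E(R_Arden) = R_f + β × MRP = 4.8798% + 2.35 × 8.4921% = 24.84%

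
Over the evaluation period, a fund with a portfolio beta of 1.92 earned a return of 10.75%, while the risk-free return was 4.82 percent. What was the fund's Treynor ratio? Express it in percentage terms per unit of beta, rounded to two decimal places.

Treynor = (R_P − R_f) / β_P = (10.75% − 4.82%) / 1.9200 = 5.93% / 1.9200 = 3.09%

3.09%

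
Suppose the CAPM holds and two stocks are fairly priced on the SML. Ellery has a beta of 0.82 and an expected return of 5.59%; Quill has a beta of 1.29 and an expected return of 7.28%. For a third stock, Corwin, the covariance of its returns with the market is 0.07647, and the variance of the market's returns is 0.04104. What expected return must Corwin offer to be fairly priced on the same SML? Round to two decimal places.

9.34%

MRP = (7.28% − 5.59%) / (1.29 − 0.82) = 3.5957%
R_f = 5.59% − 0.82 × 3.5957% = 2.6415%
β_Corwin = Cov / Var(R_m) = 0.07647 / 0.04104 = 1.8633
E(R_Corwin) = R_f + β × MRP = 2.6415% + 1.8633 × 3.5957% = 9.34%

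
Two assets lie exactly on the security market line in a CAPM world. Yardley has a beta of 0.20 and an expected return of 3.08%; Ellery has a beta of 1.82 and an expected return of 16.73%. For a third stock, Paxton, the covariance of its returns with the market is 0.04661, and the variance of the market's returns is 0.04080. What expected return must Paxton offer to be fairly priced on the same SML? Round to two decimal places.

MRP = (16.73% − 3.08%) / (1.82 − 0.20) = 8.4259%
R_f = 3.08% − 0.20 × 8.4259% = 1.3948%
β_Paxton = Cov / Var(R_m) = 0.04661 / 0.04080 = 1.1424
E(R_Paxton) = R_f + β × MRP = 1.3948% + 1.1424 × 8.4259% = 11.02%

11.02%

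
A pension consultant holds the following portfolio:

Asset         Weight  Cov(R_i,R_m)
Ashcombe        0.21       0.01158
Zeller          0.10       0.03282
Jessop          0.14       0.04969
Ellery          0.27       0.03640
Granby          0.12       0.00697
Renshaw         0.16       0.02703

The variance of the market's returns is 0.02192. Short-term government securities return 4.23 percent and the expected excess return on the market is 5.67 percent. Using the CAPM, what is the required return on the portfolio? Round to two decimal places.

11.38%

β_Ashcombe = 0.01158 / 0.02192 = 0.5283
β_Zeller = 0.03282 / 0.02192 = 1.4973
β_Jessop = 0.04969 / 0.02192 = 2.2669
β_Ellery = 0.03640 / 0.02192 = 1.6606
β_Granby = 0.00697 / 0.02192 = 0.3180
β_Renshaw = 0.02703 / 0.02192 = 1.2331
β_P = Σ w_i β_i = 0.21×0.5283 + 0.10×1.4973 + 0.14×2.2669 + 0.27×1.6606 + 0.12×0.3180 + 0.16×1.2331 = 1.2619
E(R_P) = R_f + β_P × MRP = 4.23% + 1.2619 × 5.67% = 11.38%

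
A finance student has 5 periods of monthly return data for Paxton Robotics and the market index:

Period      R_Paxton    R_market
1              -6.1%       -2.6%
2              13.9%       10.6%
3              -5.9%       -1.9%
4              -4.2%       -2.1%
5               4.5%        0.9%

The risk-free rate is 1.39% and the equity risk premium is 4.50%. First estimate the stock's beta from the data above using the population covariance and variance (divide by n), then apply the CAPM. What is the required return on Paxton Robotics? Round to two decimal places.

8.15%

Mean R_i = (-6.1 + 13.9 − 5.9 − 4.2 + 4.5) / 5 = 0.4400%
Mean R_m = (-2.6 + 10.6 − 1.9 − 2.1 + 0.9) / 5 = 0.9800%
Σ(R_i − R̄_i)(R_m − R̄_m) = 185.1240  ⇒  Cov = 185.1240 / 5 = 37.0248
Σ(R_m − R̄_m)² = 123.1480  ⇒  Var(R_m) = 123.1480 / 5 = 24.6296
β = Cov / Var(R_m) = 37.0248 / 24.6296 = 1.5033
E(R) = R_f + β × MRP = 1.39% + 1.5033 × 4.50% = 8.15%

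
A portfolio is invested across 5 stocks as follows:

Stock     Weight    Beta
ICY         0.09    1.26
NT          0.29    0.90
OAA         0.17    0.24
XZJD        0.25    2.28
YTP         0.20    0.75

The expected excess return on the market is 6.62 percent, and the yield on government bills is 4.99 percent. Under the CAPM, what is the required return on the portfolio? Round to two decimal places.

12.51%

β_P = Σ w_i β_i = 0.09×1.26 + 0.29×0.90 + 0.17×0.24 + 0.25×2.28 + 0.20×0.75 = 1.1352
E(R_P) = R_f + β_P × MRP = 4.99% + 1.1352 × 6.62% = 12.51%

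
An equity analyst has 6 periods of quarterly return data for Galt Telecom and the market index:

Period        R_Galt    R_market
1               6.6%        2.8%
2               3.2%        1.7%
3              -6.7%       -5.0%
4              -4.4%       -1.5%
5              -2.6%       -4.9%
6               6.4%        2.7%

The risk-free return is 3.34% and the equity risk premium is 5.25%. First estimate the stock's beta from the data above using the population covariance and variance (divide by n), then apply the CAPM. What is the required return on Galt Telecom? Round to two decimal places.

Mean R_i = (6.6 + 3.2 − 6.7 − 4.4 − 2.6 + 6.4) / 6 = 0.4167%
Mean R_m = (2.8 + 1.7 − 5.0 − 1.5 − 4.9 + 2.7) / 6 = -0.7000%
Σ(R_i − R̄_i)(R_m − R̄_m) = 95.7900  ⇒  Cov = 95.7900 / 6 = 15.9650
Σ(R_m − R̄_m)² = 66.3400  ⇒  Var(R_m) = 66.3400 / 6 = 11.0567
β = Cov / Var(R_m) = 15.9650 / 11.0567 = 1.4439
E(R) = R_f + β × MRP = 3.34% + 1.4439 × 5.25% = 10.92%

10.92%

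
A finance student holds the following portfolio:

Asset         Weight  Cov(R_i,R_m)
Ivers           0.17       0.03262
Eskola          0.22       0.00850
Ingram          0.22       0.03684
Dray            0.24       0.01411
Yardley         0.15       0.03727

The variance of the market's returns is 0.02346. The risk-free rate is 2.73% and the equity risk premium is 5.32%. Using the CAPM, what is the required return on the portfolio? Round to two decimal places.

β_Ivers = 0.03262 / 0.02346 = 1.3905
β_Eskola = 0.00850 / 0.02346 = 0.3623
β_Ingram = 0.03684 / 0.02346 = 1.5703
β_Dray = 0.01411 / 0.02346 = 0.6014
β_Yardley = 0.03727 / 0.02346 = 1.5887
β_P = Σ w_i β_i = 0.17×1.3905 + 0.22×0.3623 + 0.22×1.5703 + 0.24×0.6014 + 0.15×1.5887 = 1.0442
E(R_P) = R_f + β_P × MRP = 2.73% + 1.0442 × 5.32% = 8.29%

8.29%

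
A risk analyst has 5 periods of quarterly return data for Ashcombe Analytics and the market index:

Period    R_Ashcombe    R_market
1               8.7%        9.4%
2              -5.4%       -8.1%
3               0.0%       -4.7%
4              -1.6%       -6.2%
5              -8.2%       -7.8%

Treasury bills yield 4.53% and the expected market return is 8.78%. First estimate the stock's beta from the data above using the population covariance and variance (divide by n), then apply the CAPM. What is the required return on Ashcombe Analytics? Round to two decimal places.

8.03%

Mean R_i = (8.7 − 5.4 + 0.0 − 1.6 − 8.2) / 5 = -1.3000%
Mean R_m = (9.4 − 8.1 − 4.7 − 6.2 − 7.8) / 5 = -3.4800%
Σ(R_i − R̄_i)(R_m − R̄_m) = 176.7800  ⇒  Cov = 176.7800 / 5 = 35.3560
Σ(R_m − R̄_m)² = 214.7880  ⇒  Var(R_m) = 214.7880 / 5 = 42.9576
β = Cov / Var(R_m) = 35.3560 / 42.9576 = 0.8230
MRP = 8.78% − 4.53% = 4.25%
E(R) = R_f + β × MRP = 4.53% + 0.8230 × 4.25% = 8.03%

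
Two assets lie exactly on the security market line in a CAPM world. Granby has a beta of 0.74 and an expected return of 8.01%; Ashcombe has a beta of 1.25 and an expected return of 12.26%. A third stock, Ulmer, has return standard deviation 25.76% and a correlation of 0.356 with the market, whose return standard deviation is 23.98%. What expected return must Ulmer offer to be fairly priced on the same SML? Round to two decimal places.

5.03%

MRP = (12.26% − 8.01%) / (1.25 − 0.74) = 8.3333%
R_f = 8.01% − 0.74 × 8.3333% = 1.8434%
β_Ulmer = ρ·σ_i/σ_m = 0.356 × 25.76 / 23.98 = 0.3824
E(R_Ulmer) = R_f + β × MRP = 1.8434% + 0.3824 × 8.3333% = 5.03%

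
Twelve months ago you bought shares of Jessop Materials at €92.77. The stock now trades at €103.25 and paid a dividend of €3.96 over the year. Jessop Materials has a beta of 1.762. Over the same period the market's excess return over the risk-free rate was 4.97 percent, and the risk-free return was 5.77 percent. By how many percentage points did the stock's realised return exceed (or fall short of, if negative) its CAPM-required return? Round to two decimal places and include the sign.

Realised HPR = (P1 + D1 − P0) / P0 = (103.25 + 3.96 − 92.77) / 92.77 = 14.44 / 92.77 = 15.5654%
CAPM required = R_f + β·MRP = 5.77% + 1.762 × 4.97% = 14.52714%
α = realised − required = 15.5654% − 14.52714% = +1.04%

+1.04%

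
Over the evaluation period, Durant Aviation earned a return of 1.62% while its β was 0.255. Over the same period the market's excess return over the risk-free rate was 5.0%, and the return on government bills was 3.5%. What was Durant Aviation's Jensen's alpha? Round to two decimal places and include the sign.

-3.16%

CAPM benchmark = R_f + β(R_m − R_f) = 3.5% + 0.255 × 5.0% = 4.7750%
α = actual − benchmark = 1.62% − 4.7750% = -3.16%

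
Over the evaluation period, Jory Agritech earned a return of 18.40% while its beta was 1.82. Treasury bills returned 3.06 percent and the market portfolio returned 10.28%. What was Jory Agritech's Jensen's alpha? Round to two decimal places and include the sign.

+2.20%

Market excess return = 10.28% − 3.06% = 7.22%
CAPM benchmark = R_f + β(R_m − R_f) = 3.06% + 1.82 × 7.22% = 16.2004%
α = actual − benchmark = 18.40% − 16.2004% = +2.20%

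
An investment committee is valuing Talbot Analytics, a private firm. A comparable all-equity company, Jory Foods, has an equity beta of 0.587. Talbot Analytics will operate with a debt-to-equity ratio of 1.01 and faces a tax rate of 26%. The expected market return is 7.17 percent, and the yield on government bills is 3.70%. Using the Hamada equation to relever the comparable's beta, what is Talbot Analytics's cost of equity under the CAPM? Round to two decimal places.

7.26%

β_L = β_U × [1 + (1 − t)(D/E)] = 0.587 × [1 + (1 − 0.26) × 1.01]
    = 0.587 × [1 + 0.74 × 1.01] = 0.587 × 1.7474 = 1.0257
MRP = 7.17% − 3.70% = 3.47%
E(R) = R_f + β_L × MRP = 3.70% + 1.0257 × 3.47% = 7.26%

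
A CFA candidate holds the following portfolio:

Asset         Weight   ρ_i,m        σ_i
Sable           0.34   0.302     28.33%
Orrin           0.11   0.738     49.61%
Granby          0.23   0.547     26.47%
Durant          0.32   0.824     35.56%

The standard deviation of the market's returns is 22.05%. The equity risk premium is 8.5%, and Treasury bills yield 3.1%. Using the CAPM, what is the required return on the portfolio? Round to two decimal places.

β_Sable = 0.302 × 28.33% / 22.05% = 0.3880
β_Orrin = 0.738 × 49.61% / 22.05% = 1.6604
β_Granby = 0.547 × 26.47% / 22.05% = 0.6566
β_Durant = 0.824 × 35.56% / 22.05% = 1.3289
β_P = Σ w_i β_i = 0.34×0.3880 + 0.11×1.6604 + 0.23×0.6566 + 0.32×1.3289 = 0.8908
E(R_P) = R_f + β_P × MRP = 3.1% + 0.8908 × 8.5% = 10.67%

10.67%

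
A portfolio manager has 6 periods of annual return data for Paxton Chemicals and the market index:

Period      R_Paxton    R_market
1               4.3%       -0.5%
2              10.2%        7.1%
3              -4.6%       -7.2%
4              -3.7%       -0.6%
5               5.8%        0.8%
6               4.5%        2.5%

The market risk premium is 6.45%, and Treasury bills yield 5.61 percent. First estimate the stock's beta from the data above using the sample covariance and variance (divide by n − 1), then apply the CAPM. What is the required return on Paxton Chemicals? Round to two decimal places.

Mean R_i = (4.3 + 10.2 − 4.6 − 3.7 + 5.8 + 4.5) / 6 = 2.7500%
Mean R_m = (-0.5 + 7.1 − 7.2 − 0.6 + 0.8 + 2.5) / 6 = 0.3500%
Σ(R_i − R̄_i)(R_m − R̄_m) = 115.7250  ⇒  Cov = 115.7250 / 5 = 23.1450
Σ(R_m − R̄_m)² = 109.0150  ⇒  Var(R_m) = 109.0150 / 5 = 21.8030
β = Cov / Var(R_m) = 23.1450 / 21.8030 = 1.0616
E(R) = R_f + β × MRP = 5.61% + 1.0616 × 6.45% = 12.46%

12.46%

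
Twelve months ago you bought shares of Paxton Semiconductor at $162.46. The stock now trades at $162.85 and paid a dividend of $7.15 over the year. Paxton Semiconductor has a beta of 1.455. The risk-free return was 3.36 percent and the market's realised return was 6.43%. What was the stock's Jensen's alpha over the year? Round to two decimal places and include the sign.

-3.19%

Realised HPR = (P1 + D1 − P0) / P0 = (162.85 + 7.15 − 162.46) / 162.46 = 7.54 / 162.46 = 4.6411%
MRP = 6.43% − 3.36% = 3.07%
CAPM required = R_f + β·MRP = 3.36% + 1.455 × 3.07% = 7.82685%
α = realised − required = 4.6411% − 7.82685% = -3.19%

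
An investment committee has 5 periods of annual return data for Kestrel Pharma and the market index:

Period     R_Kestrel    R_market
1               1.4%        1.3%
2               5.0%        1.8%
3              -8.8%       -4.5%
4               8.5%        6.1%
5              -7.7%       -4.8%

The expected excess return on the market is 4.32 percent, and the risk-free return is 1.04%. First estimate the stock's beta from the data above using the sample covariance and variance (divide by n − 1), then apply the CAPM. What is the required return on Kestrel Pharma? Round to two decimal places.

Mean R_i = (1.4 + 5.0 − 8.8 + 8.5 − 7.7) / 5 = -0.3200%
Mean R_m = (1.3 + 1.8 − 4.5 + 6.1 − 4.8) / 5 = -0.0200%
Σ(R_i − R̄_i)(R_m − R̄_m) = 139.1980  ⇒  Cov = 139.1980 / 4 = 34.7995
Σ(R_m − R̄_m)² = 85.4280  ⇒  Var(R_m) = 85.4280 / 4 = 21.3570
β = Cov / Var(R_m) = 34.7995 / 21.3570 = 1.6294
E(R) = R_f + β × MRP = 1.04% + 1.6294 × 4.32% = 8.08%

8.08%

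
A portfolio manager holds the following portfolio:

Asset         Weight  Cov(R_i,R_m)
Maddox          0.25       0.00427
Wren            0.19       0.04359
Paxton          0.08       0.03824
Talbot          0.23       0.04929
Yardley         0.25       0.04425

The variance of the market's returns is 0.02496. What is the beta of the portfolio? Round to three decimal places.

1.395

β_Maddox = 0.00427 / 0.02496 = 0.1711
β_Wren = 0.04359 / 0.02496 = 1.7464
β_Paxton = 0.03824 / 0.02496 = 1.5321
β_Talbot = 0.04929 / 0.02496 = 1.9748
β_Yardley = 0.04425 / 0.02496 = 1.7728
β_P = Σ w_i β_i = 0.25×0.1711 + 0.19×1.7464 + 0.08×1.5321 + 0.23×1.9748 + 0.25×1.7728 = 1.3946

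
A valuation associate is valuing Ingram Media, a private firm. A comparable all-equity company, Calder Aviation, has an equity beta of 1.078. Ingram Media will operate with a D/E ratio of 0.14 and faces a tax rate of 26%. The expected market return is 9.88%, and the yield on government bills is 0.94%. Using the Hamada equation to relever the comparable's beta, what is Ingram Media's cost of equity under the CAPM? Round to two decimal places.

11.58%

β_L = β_U × [1 + (1 − t)(D/E)] = 1.078 × [1 + (1 − 0.26) × 0.14]
    = 1.078 × [1 + 0.74 × 0.14] = 1.078 × 1.1036 = 1.1897
MRP = 9.88% − 0.94% = 8.94%
E(R) = R_f + β_L × MRP = 0.94% + 1.1897 × 8.94% = 11.58%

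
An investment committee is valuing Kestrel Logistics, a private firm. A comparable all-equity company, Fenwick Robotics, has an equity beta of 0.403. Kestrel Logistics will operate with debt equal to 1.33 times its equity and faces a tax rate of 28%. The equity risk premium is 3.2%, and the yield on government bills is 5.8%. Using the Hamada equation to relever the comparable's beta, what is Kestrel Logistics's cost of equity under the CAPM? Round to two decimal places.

8.32%

β_L = β_U × [1 + (1 − t)(D/E)] = 0.403 × [1 + (1 − 0.28) × 1.33]
    = 0.403 × [1 + 0.72 × 1.33] = 0.403 × 1.9576 = 0.7889
E(R) = R_f + β_L × MRP = 5.8% + 0.7889 × 3.2% = 8.32%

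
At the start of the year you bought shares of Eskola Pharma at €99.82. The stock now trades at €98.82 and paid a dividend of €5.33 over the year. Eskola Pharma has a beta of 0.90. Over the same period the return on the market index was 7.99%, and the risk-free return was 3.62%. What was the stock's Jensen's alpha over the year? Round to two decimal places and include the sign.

Realised HPR = (P1 + D1 − P0) / P0 = (98.82 + 5.33 − 99.82) / 99.82 = 4.33 / 99.82 = 4.3378%
MRP = 7.99% − 3.62% = 4.37%
CAPM required = R_f + β·MRP = 3.62% + 0.90 × 4.37% = 7.5530%
α = realised − required = 4.3378% − 7.5530% = -3.22%

-3.22%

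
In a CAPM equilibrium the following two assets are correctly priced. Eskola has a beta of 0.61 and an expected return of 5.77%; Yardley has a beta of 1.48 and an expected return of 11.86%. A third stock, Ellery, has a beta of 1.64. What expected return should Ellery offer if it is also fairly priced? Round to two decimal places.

12.98%

MRP (SML slope) = (11.86% − 5.77%) / (1.48 − 0.61) = 6.09% / 0.87 = 7.0000%
R_f (intercept) = 5.77% − 0.61 × 7.0000% = 1.5000%
E(R_Ellery) = R_f + β × MRP = 1.5000% + 1.64 × 7.0000% = 12.98%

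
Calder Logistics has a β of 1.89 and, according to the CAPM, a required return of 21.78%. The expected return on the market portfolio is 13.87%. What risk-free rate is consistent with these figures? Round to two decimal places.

E(R) = R_f + β(E(R_m) − R_f) = R_f(1 − β) + β·E(R_m)
21.78% = R_f × (1 − 1.89) + 1.89 × 13.87%
21.78% = R_f × -0.89 + 26.2143%
R_f = (21.78% − 26.2143%) / -0.89 = 4.98%

4.98%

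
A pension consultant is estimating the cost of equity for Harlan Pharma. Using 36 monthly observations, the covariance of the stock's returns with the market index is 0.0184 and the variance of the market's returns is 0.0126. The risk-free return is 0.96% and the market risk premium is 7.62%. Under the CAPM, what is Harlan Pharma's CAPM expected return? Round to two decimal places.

12.09%

β = Cov(R_i, R_m) / Var(R_m) = 0.0184 / 0.0126 = 1.4603
E(R) = R_f + β × MRP = 0.96% + 1.4603 × 7.62% = 12.09%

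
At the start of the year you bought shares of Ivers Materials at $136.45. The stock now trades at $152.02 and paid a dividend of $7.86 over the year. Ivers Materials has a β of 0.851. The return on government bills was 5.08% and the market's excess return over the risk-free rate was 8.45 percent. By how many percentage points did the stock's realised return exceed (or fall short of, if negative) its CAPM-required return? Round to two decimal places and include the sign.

Realised HPR = (P1 + D1 − P0) / P0 = (152.02 + 7.86 − 136.45) / 136.45 = 23.43 / 136.45 = 17.1711%
CAPM required = R_f + β·MRP = 5.08% + 0.851 × 8.45% = 12.27095%
α = realised − required = 17.1711% − 12.27095% = +4.90%

+4.90%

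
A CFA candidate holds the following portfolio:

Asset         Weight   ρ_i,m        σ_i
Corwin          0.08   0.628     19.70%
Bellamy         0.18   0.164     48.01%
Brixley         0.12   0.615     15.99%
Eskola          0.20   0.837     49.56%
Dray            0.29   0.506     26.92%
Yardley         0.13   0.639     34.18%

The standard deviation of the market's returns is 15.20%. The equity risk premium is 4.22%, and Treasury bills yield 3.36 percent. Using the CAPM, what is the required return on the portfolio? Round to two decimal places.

8.54%

β_Corwin = 0.628 × 19.70% / 15.20% = 0.8139
β_Bellamy = 0.164 × 48.01% / 15.20% = 0.5180
β_Brixley = 0.615 × 15.99% / 15.20% = 0.6470
β_Eskola = 0.837 × 49.56% / 15.20% = 2.7291
β_Dray = 0.506 × 26.92% / 15.20% = 0.8962
β_Yardley = 0.639 × 34.18% / 15.20% = 1.4369
β_P = Σ w_i β_i = 0.08×0.8139 + 0.18×0.5180 + 0.12×0.6470 + 0.20×2.7291 + 0.29×0.8962 + 0.13×1.4369 = 1.2285
E(R_P) = R_f + β_P × MRP = 3.36% + 1.2285 × 4.22% = 8.54%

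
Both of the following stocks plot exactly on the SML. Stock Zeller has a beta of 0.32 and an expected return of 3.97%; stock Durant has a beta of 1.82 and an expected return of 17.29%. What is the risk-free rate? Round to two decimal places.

Both satisfy E(R) = R_f + β·MRP, so the slope of the SML is
MRP = (17.29% − 3.97%) / (1.82 − 0.32) = 13.32% / 1.50 = 8.8800%
R_f = E(R_Zeller) − β_Zeller·MRP = 3.97% − 0.32 × 8.8800% = 1.1284%

1.13%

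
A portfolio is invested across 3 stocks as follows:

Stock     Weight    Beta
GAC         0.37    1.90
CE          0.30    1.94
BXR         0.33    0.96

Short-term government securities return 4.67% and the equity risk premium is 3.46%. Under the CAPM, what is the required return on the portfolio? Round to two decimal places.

10.21%

β_P = Σ w_i β_i = 0.37×1.90 + 0.30×1.94 + 0.33×0.96 = 1.6018
E(R_P) = R_f + β_P × MRP = 4.67% + 1.6018 × 3.46% = 10.21%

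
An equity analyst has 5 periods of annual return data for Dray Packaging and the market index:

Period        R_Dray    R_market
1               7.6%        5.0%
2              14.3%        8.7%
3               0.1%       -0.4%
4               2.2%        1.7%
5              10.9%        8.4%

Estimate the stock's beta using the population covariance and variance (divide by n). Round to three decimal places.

1.442

Mean R_i = (7.6 + 14.3 + 0.1 + 2.2 + 10.9) / 5 = 7.0200%
Mean R_m = (5.0 + 8.7 − 0.4 + 1.7 + 8.4) / 5 = 4.6800%
Σ(R_i − R̄_i)(R_m − R̄_m) = 93.4020  ⇒  Cov = 93.4020 / 5 = 18.6804
Σ(R_m − R̄_m)² = 64.7880  ⇒  Var(R_m) = 64.7880 / 5 = 12.9576
β = Cov / Var(R_m) = 18.6804 / 12.9576 = 1.4417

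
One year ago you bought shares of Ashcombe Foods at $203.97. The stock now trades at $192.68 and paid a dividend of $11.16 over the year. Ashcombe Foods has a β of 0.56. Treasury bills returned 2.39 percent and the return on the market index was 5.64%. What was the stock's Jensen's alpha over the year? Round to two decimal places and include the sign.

Realised HPR = (P1 + D1 − P0) / P0 = (192.68 + 11.16 − 203.97) / 203.97 = -0.13 / 203.97 = -0.0637%
MRP = 5.64% − 2.39% = 3.25%
CAPM required = R_f + β·MRP = 2.39% + 0.56 × 3.25% = 4.2100%
α = realised − required = -0.0637% − 4.2100% = -4.27%

-4.27%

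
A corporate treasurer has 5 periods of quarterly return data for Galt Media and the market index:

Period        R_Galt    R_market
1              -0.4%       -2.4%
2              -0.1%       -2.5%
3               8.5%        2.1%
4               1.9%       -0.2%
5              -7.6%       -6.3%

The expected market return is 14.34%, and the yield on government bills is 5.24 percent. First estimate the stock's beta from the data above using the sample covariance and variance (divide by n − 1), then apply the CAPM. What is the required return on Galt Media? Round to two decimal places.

21.83%

Mean R_i = (-0.4 − 0.1 + 8.5 + 1.9 − 7.6) / 5 = 0.4600%
Mean R_m = (-2.4 − 2.5 + 2.1 − 0.2 − 6.3) / 5 = -1.8600%
Σ(R_i − R̄_i)(R_m − R̄_m) = 70.8380  ⇒  Cov = 70.8380 / 4 = 17.7095
Σ(R_m − R̄_m)² = 38.8520  ⇒  Var(R_m) = 38.8520 / 4 = 9.7130
β = Cov / Var(R_m) = 17.7095 / 9.7130 = 1.8233
MRP = 14.34% − 5.24% = 9.10%
E(R) = R_f + β × MRP = 5.24% + 1.8233 × 9.10% = 21.83%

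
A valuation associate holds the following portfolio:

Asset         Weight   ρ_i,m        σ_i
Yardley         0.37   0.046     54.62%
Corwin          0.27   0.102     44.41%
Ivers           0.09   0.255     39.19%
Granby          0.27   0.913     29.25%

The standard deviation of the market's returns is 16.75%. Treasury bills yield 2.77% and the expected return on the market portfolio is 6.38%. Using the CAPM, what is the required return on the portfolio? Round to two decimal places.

β_Yardley = 0.046 × 54.62% / 16.75% = 0.1500
β_Corwin = 0.102 × 44.41% / 16.75% = 0.2704
β_Ivers = 0.255 × 39.19% / 16.75% = 0.5966
β_Granby = 0.913 × 29.25% / 16.75% = 1.5943
β_P = Σ w_i β_i = 0.37×0.1500 + 0.27×0.2704 + 0.09×0.5966 + 0.27×1.5943 = 0.6127
MRP = 6.38% − 2.77% = 3.61%
E(R_P) = R_f + β_P × MRP = 2.77% + 0.6127 × 3.61% = 4.98%

4.98%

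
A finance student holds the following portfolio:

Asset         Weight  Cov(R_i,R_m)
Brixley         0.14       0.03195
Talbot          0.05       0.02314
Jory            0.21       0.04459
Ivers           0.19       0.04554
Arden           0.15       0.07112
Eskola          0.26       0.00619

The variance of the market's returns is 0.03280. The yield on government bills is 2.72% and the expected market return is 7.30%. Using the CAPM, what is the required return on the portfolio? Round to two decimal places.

7.74%

β_Brixley = 0.03195 / 0.03280 = 0.9741
β_Talbot = 0.02314 / 0.03280 = 0.7055
β_Jory = 0.04459 / 0.03280 = 1.3595
β_Ivers = 0.04554 / 0.03280 = 1.3884
β_Arden = 0.07112 / 0.03280 = 2.1683
β_Eskola = 0.00619 / 0.03280 = 0.1887
β_P = Σ w_i β_i = 0.14×0.9741 + 0.05×0.7055 + 0.21×1.3595 + 0.19×1.3884 + 0.15×2.1683 + 0.26×0.1887 = 1.0952
MRP = 7.30% − 2.72% = 4.58%
E(R_P) = R_f + β_P × MRP = 2.72% + 1.0952 × 4.58% = 7.74%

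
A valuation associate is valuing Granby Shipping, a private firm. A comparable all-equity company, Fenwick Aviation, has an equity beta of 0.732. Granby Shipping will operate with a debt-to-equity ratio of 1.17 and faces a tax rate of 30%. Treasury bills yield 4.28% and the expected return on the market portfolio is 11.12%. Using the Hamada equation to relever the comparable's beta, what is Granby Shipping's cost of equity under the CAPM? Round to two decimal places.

13.39%

β_L = β_U × [1 + (1 − t)(D/E)] = 0.732 × [1 + (1 − 0.30) × 1.17]
    = 0.732 × [1 + 0.70 × 1.17] = 0.732 × 1.8190 = 1.3315
MRP = 11.12% − 4.28% = 6.84%
E(R) = R_f + β_L × MRP = 4.28% + 1.3315 × 6.84% = 13.39%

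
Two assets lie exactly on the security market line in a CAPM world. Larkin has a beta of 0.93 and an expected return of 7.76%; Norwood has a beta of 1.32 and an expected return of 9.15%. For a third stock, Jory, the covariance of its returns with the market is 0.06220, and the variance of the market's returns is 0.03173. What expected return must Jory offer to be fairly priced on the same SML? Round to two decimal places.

MRP = (9.15% − 7.76%) / (1.32 − 0.93) = 3.5641%
R_f = 7.76% − 0.93 × 3.5641% = 4.4454%
β_Jory = Cov / Var(R_m) = 0.06220 / 0.03173 = 1.9603
E(R_Jory) = R_f + β × MRP = 4.4454% + 1.9603 × 3.5641% = 11.43%

11.43%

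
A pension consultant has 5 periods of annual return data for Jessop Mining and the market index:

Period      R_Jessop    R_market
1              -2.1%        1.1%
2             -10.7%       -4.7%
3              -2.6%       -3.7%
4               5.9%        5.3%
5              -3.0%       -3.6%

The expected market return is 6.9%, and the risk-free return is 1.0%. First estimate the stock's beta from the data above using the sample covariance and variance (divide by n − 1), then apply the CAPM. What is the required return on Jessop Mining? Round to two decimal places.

Mean R_i = (-2.1 − 10.7 − 2.6 + 5.9 − 3.0) / 5 = -2.5000%
Mean R_m = (1.1 − 4.7 − 3.7 + 5.3 − 3.6) / 5 = -1.1200%
Σ(R_i − R̄_i)(R_m − R̄_m) = 85.6700  ⇒  Cov = 85.6700 / 4 = 21.4175
Σ(R_m − R̄_m)² = 71.7680  ⇒  Var(R_m) = 71.7680 / 4 = 17.9420
β = Cov / Var(R_m) = 21.4175 / 17.9420 = 1.1937
MRP = 6.9% − 1.0% = 5.90%
E(R) = R_f + β × MRP = 1.0% + 1.1937 × 5.9% = 8.04%

8.04%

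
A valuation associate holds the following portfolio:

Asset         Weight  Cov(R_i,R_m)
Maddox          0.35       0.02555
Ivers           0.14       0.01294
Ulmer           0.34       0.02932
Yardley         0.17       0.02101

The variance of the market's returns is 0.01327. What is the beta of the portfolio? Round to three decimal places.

1.831

β_Maddox = 0.02555 / 0.01327 = 1.9254
β_Ivers = 0.01294 / 0.01327 = 0.9751
β_Ulmer = 0.02932 / 0.01327 = 2.2095
β_Yardley = 0.02101 / 0.01327 = 1.5833
β_P = Σ w_i β_i = 0.35×1.9254 + 0.14×0.9751 + 0.34×2.2095 + 0.17×1.5833 = 1.8308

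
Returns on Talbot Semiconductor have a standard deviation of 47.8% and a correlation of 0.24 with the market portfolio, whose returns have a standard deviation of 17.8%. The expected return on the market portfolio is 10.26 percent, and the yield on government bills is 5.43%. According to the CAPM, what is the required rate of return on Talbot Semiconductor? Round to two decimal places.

β = ρ × σ_i / σ_m = 0.24 × 47.8% / 17.8% = 0.6445
MRP = 10.26% − 5.43% = 4.83%
E(R) = 5.43% + 0.6445 × 4.83% = 8.54%

8.54%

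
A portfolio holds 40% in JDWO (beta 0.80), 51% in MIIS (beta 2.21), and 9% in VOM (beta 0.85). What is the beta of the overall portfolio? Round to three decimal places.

1.524

β_P = Σ w_i β_i = 0.40×0.80 + 0.51×2.21 + 0.09×0.85 = 1.5236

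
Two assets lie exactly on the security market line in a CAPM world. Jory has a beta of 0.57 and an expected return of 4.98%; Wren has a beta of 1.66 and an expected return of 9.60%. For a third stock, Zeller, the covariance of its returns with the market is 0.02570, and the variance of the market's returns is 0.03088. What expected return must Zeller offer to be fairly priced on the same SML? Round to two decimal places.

6.09%

MRP = (9.60% − 4.98%) / (1.66 − 0.57) = 4.2385%
R_f = 4.98% − 0.57 × 4.2385% = 2.5641%
β_Zeller = Cov / Var(R_m) = 0.02570 / 0.03088 = 0.8323
E(R_Zeller) = R_f + β × MRP = 2.5641% + 0.8323 × 4.2385% = 6.09%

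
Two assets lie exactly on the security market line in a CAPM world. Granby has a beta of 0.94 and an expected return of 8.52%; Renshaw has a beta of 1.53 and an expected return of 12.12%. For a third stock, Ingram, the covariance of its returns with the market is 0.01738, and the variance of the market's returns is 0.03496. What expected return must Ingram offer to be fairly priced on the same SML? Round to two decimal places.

MRP = (12.12% − 8.52%) / (1.53 − 0.94) = 6.1017%
R_f = 8.52% − 0.94 × 6.1017% = 2.7844%
β_Ingram = Cov / Var(R_m) = 0.01738 / 0.03496 = 0.4971
E(R_Ingram) = R_f + β × MRP = 2.7844% + 0.4971 × 6.1017% = 5.82%

5.82%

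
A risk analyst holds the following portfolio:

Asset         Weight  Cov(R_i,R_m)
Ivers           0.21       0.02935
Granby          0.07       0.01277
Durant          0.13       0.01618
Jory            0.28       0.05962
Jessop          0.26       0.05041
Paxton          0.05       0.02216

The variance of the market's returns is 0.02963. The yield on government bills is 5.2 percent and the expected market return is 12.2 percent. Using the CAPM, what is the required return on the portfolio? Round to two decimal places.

β_Ivers = 0.02935 / 0.02963 = 0.9906
β_Granby = 0.01277 / 0.02963 = 0.4310
β_Durant = 0.01618 / 0.02963 = 0.5461
β_Jory = 0.05962 / 0.02963 = 2.0121
β_Jessop = 0.05041 / 0.02963 = 1.7013
β_Paxton = 0.02216 / 0.02963 = 0.7479
β_P = Σ w_i β_i = 0.21×0.9906 + 0.07×0.4310 + 0.13×0.5461 + 0.28×2.0121 + 0.26×1.7013 + 0.05×0.7479 = 1.3523
MRP = 12.2% − 5.2% = 7.00%
E(R_P) = R_f + β_P × MRP = 5.2% + 1.3523 × 7.0% = 14.67%

14.67%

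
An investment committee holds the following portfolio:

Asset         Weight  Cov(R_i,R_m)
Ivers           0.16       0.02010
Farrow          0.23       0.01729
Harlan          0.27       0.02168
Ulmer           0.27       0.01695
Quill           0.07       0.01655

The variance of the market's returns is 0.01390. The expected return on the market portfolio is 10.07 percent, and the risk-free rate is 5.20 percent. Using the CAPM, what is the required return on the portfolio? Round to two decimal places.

11.78%

β_Ivers = 0.02010 / 0.01390 = 1.4460
β_Farrow = 0.01729 / 0.01390 = 1.2439
β_Harlan = 0.02168 / 0.01390 = 1.5597
β_Ulmer = 0.01695 / 0.01390 = 1.2194
β_Quill = 0.01655 / 0.01390 = 1.1906
β_P = Σ w_i β_i = 0.16×1.4460 + 0.23×1.2439 + 0.27×1.5597 + 0.27×1.2194 + 0.07×1.1906 = 1.3512
MRP = 10.07% − 5.20% = 4.87%
E(R_P) = R_f + β_P × MRP = 5.20% + 1.3512 × 4.87% = 11.78%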